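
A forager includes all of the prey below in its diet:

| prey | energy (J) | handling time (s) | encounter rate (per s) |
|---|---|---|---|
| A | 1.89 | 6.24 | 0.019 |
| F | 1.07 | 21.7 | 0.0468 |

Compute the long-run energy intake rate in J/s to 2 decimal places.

R = Σλ_iE_i / (1 + Σλ_ih_i)
Numerator: 0.019×1.89 + 0.0468×1.07 = 0.08599
Denominator: 1 + 0.019×6.24 + 0.0468×21.7 = 2.134
R = 0.08599/2.134 = 0.04029 J/s

0.04 J/s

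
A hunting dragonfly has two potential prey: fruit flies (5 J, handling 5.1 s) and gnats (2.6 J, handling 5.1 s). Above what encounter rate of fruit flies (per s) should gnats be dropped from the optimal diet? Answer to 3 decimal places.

0.212 per s

Drop gnats once their profitability E₂/h₂ falls below the rate achievable on fruit flies alone: E₂/h₂ = λE₁/(1 + λh₁).
Solve for λ: λE₁h₂ = E₂(1 + λh₁) → λ(E₁h₂ − E₂h₁) = E₂ → λ = E₂/(E₁h₂ − E₂h₁).
λ = 2.6/(5×5.1 − 2.6×5.1) = 2.6/12.24 = 0.2124 per s.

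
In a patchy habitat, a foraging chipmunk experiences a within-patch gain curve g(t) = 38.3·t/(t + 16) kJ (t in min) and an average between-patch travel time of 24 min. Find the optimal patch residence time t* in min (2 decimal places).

Optimal t* satisfies g'(t*) = g(t*)/(T + t*).
g'(t) = 38.3·16/(t + 16)². Setting 38.3·16/(t+16)² = 38.3t/[(t+16)(24+t)] gives 16(24+t) = t(t+16), so t² = 16×24 = 384.
t* = √384 = 19.6 min.

19.60 min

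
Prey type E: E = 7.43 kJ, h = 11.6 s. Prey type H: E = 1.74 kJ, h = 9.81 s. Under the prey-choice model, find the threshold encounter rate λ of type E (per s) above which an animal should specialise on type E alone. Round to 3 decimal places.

0.033 per s

The zero-one rule: include type H iff E₂/h₂ > λE₁/(1+λh₁). Equality gives the switch point.
λE₁h₂ = E₂ + λE₂h₁ ⇒ λ = E₂/(E₁h₂ − E₂h₁) = 1.74/(72.89 − 20.18) = 0.03301 per s.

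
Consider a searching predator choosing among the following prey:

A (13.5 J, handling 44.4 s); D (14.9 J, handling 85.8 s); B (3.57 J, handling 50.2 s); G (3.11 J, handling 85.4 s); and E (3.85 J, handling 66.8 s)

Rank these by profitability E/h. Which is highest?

A

In descending order of E/h:
A: 13.5/44.4 = 0.304 J/s
D: 14.9/85.8 = 0.174 J/s
B: 3.57/50.2 = 0.0711 J/s
E: 3.85/66.8 = 0.0576 J/s
G: 3.11/85.4 = 0.0364 J/s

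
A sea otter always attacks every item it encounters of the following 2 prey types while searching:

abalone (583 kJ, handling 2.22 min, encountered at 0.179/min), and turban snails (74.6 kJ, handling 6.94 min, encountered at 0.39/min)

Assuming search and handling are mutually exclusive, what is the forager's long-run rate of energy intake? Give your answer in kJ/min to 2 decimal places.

32.52 kJ/min

R = (0.179×583 + 0.39×74.6) / (1 + 0.179×2.22 + 0.39×6.94) = 133.5/4.104 = 32.52 kJ/min.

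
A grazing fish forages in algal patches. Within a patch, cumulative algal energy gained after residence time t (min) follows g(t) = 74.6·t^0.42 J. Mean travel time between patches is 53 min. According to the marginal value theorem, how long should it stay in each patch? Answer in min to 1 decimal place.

38.4 min

Optimal t* satisfies g'(t*) = g(t*)/(T + t*).
g'(t) = 0.42·74.6·t^-0.58. Setting 0.42·74.6·t^-0.58 = 74.6·t^0.42/(53+t) gives 0.42(53+t) = t, so 0.58·t = 0.42×53.
t* = 0.42×53/0.58 = 38.38 min.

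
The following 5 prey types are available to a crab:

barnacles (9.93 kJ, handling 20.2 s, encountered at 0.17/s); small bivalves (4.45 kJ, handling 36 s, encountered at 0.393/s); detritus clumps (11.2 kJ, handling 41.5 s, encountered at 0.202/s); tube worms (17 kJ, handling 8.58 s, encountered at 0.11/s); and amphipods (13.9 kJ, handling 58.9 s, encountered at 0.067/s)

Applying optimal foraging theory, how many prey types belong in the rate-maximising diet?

1

Rank by E/h (kJ/s): tube worms 1.98, barnacles 0.492, detritus clumps 0.27, amphipods 0.236, small bivalves 0.124. Include each in turn until the next type's E/h falls below the running intake rate.
Rate on top 1: 0.962. barnacles: 0.492 < 0.962 → exclude; stop.
Optimal diet: tube worms — 1 of 5 types.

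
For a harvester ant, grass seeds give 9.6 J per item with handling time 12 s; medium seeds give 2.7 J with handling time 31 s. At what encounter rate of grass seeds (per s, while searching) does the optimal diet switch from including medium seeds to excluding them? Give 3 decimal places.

Drop medium seeds once their profitability E₂/h₂ falls below the rate achievable on grass seeds alone: E₂/h₂ = λE₁/(1 + λh₁).
Solve for λ: λE₁h₂ = E₂(1 + λh₁) → λ(E₁h₂ − E₂h₁) = E₂ → λ = E₂/(E₁h₂ − E₂h₁).
λ = 2.7/(9.6×31 − 2.7×12) = 2.7/265.2 = 0.01018 per s.

0.010 per s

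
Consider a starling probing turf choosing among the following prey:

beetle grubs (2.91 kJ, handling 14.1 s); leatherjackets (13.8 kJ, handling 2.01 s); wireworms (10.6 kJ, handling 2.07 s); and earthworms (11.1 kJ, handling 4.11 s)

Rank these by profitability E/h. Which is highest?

leatherjackets

Profitability E/h (kJ/s): beetle grubs = 2.91/14.1 = 0.206, leatherjackets = 13.8/2.01 = 6.87, wireworms = 10.6/2.07 = 5.12, earthworms = 11.1/4.11 = 2.7.
Ranked: leatherjackets > wireworms > earthworms > beetle grubs.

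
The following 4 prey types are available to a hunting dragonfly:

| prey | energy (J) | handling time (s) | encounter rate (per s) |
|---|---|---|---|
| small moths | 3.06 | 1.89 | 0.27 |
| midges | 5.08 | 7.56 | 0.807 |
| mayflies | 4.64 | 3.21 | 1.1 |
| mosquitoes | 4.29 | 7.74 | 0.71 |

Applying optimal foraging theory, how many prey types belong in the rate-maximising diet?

E/h in descending order: small moths 1.62, mayflies 1.45, midges 0.672, mosquitoes 0.554 J/s. The optimal diet is the largest prefix of this list for which every included type satisfies E_i/h_i > R on the types above it.
Rate on top 1: 0.547. mayflies: 1.45 > 0.547 → include.
Rate on top 2: 1.176. midges: 0.672 < 1.176 → exclude; stop.
Optimal diet: small moths, mayflies — 2 of 4 types.

2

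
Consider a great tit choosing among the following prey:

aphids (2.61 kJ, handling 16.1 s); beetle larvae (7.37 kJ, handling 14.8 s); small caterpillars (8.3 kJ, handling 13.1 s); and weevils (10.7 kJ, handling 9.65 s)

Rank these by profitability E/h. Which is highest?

Profitability E/h (kJ/s): aphids = 2.61/16.1 = 0.162, beetle larvae = 7.37/14.8 = 0.498, small caterpillars = 8.3/13.1 = 0.634, weevils = 10.7/9.65 = 1.11.
Ranked: weevils > small caterpillars > beetle larvae > aphids.

weevils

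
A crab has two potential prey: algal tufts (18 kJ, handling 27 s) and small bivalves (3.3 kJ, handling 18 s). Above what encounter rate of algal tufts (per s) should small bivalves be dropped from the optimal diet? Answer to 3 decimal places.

The zero-one rule: include small bivalves iff E₂/h₂ > λE₁/(1+λh₁). Equality gives the switch point.
λE₁h₂ = E₂ + λE₂h₁ ⇒ λ = E₂/(E₁h₂ − E₂h₁) = 3.3/(324 − 89.1) = 0.01405 per s.

0.014 per s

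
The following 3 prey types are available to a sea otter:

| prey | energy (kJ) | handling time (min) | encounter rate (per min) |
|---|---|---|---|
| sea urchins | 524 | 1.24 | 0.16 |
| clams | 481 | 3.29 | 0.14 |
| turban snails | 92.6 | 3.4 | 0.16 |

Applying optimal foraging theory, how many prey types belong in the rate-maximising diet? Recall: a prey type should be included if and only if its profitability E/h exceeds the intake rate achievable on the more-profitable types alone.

2

Rank by E/h (kJ/min): sea urchins 423, clams 146, turban snails 27.2. Include each in turn until the next type's E/h falls below the running intake rate.
Rate on top 1: 69.96. clams: 146 > 69.96 → include.
Rate on top 2: 91.13. turban snails: 27.2 < 91.13 → exclude; stop.
Optimal diet: sea urchins, clams — 2 of 3 types.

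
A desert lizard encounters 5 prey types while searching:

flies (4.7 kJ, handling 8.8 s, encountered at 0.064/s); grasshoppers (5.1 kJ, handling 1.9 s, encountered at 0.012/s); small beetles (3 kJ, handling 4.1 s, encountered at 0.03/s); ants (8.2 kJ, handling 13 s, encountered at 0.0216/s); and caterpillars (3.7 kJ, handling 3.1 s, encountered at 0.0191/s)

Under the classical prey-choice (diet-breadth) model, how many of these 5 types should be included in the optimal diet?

5

Profitabilities (E/h, kJ/s): grasshoppers 2.68, caterpillars 1.19, small beetles 0.732, ants 0.631, flies 0.534. Add prey in this order while the next type's profitability exceeds the intake rate on those already taken.
Rate on top 1: 0.05984. caterpillars: 1.19 > 0.05984 → include.
Rate on top 2: 0.1219. small beetles: 0.732 > 0.1219 → include.
Rate on top 3: 0.1841. ants: 0.631 > 0.1841 → include.
Rate on top 4: 0.2685. flies: 0.534 > 0.2685 → include.
Optimal diet: grasshoppers, caterpillars, small beetles, ants, flies — 5 of 5 types.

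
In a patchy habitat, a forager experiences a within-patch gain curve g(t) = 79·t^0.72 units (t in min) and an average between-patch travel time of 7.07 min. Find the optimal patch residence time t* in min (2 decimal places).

18.18 min

By the marginal value theorem, leave when the instantaneous gain rate g'(t) equals the habitat-wide average g(t)/(T + t).
g'(t) = 0.72·79·t^-0.28. Setting 0.72·79·t^-0.28 = 79·t^0.72/(7.07+t) gives 0.72(7.07+t) = t, so 0.28·t = 0.72×7.07.
t* = 0.72×7.07/0.28 = 18.18 min.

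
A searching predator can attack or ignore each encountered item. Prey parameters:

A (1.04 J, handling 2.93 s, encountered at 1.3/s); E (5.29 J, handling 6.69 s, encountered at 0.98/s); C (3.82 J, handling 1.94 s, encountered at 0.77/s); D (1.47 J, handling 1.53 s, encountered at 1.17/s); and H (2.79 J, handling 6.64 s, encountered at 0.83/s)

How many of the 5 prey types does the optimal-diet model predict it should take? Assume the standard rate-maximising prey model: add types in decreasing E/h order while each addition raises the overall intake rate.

1

Profitabilities (E/h, J/s): C 1.97, D 0.961, E 0.791, H 0.42, A 0.355. Add prey in this order while the next type's profitability exceeds the intake rate on those already taken.
Rate on top 1: 1.179. D: 0.961 < 1.179 → exclude; stop.
Optimal diet: C — 1 of 5 types.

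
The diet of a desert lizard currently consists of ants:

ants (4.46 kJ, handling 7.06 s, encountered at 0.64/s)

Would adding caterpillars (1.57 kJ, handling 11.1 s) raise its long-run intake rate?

Intake rate on the current diet: R = (0.64×4.46) / (1 + 0.64×7.06) = 2.854/5.518 = 0.5173 kJ/s.
caterpillars: E/h = 1.57/11.1 = 0.1414 kJ/s.
Since 0.1414 < R, time spent handling caterpillars is better spent searching.

No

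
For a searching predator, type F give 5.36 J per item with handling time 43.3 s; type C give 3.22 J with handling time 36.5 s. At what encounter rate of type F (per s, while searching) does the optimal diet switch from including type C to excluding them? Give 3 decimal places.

0.057 per s

The zero-one rule: include type C iff E₂/h₂ > λE₁/(1+λh₁). Equality gives the switch point.
λE₁h₂ = E₂ + λE₂h₁ ⇒ λ = E₂/(E₁h₂ − E₂h₁) = 3.22/(195.6 − 139.4) = 0.05728 per s.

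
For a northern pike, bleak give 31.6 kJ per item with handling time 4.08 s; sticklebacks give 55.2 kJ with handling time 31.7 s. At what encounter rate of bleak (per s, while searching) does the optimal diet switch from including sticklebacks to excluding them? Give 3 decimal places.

0.071 per s

At the threshold, the rate on bleak alone equals the profitability of sticklebacks: λ·31.6/(1 + λ·4.08) = 55.2/31.7 = 1.741.
Rearranging, λ(31.6 − 1.741×4.08) = 1.741, so λ = 1.741/24.5 = 0.07109 per s.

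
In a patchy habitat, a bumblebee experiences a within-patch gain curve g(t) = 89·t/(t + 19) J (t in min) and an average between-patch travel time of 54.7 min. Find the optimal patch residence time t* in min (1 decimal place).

32.2 min

Maximise g(t)/(T+t): set derivative to zero → g'(t)(T+t) = g(t).
g'(t) = 89·19/(t + 19)². Setting 89·19/(t+19)² = 89t/[(t+19)(54.7+t)] gives 19(54.7+t) = t(t+19), so t² = 19×54.7 = 1039.
t* = √1039 = 32.24 min.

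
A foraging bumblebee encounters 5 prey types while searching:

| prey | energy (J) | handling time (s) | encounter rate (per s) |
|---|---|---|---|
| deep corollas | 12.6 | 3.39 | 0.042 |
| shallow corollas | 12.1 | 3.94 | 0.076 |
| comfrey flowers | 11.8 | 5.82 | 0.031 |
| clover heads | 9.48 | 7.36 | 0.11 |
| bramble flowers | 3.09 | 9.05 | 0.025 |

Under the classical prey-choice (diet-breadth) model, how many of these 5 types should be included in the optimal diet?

4

Profitabilities (E/h, J/s): deep corollas 3.72, shallow corollas 3.07, comfrey flowers 2.03, clover heads 1.29, bramble flowers 0.341. Add prey in this order while the next type's profitability exceeds the intake rate on those already taken.
Rate on top 1: 0.4632. shallow corollas: 3.07 > 0.4632 → include.
Rate on top 2: 1.005. comfrey flowers: 2.03 > 1.005 → include.
Rate on top 3: 1.119. clover heads: 1.29 > 1.119 → include.
Rate on top 4: 1.175. bramble flowers: 0.341 < 1.175 → exclude; stop.
Optimal diet: deep corollas, shallow corollas, comfrey flowers, clover heads — 4 of 5 types.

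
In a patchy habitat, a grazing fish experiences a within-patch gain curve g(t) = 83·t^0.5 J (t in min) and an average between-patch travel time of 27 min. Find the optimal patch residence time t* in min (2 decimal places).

Optimal t* satisfies g'(t*) = g(t*)/(T + t*).
g'(t) = 0.5·83·t^-0.5. Setting 0.5·83·t^-0.5 = 83·t^0.5/(27+t) gives 0.5(27+t) = t, so 0.50·t = 0.5×27.
t* = 0.5×27/0.50 = 27 min.

27.00 min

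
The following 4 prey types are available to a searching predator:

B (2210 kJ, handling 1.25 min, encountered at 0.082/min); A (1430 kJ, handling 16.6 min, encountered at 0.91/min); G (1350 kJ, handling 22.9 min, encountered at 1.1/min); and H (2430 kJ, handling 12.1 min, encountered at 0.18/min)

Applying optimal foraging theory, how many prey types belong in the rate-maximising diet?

E/h in descending order: B 1.77e+03, H 201, A 86.1, G 59 kJ/min. The optimal diet is the largest prefix of this list for which every included type satisfies E_i/h_i > R on the types above it.
Rate on top 1: 164.4. H: 201 > 164.4 → include.
Rate on top 2: 188.6. A: 86.1 < 188.6 → exclude; stop.
Optimal diet: B, H — 2 of 4 types.

2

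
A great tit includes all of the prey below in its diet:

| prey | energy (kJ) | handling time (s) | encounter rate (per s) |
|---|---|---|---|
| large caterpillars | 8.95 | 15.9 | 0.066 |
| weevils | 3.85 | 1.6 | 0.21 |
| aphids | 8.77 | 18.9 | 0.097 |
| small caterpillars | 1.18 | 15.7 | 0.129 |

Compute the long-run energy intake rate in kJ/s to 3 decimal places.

R = (0.066×8.95 + 0.21×3.85 + 0.097×8.77 + 0.129×1.18) / (1 + 0.066×15.9 + 0.21×1.6 + 0.097×18.9 + 0.129×15.7) = 2.402/6.244 = 0.3847 kJ/s.

0.385 kJ/s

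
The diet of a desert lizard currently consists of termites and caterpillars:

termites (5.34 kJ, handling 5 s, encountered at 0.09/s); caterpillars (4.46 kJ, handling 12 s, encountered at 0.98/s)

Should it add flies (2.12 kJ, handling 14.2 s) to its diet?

No

On termites and caterpillars alone, R = ΣλE/(1+Σλh) = 4.851/13.21 = 0.3673 kJ/s.
Profitability of flies: 2.12/14.2 = 0.1493 kJ/s.
Since 0.1493 < R, time spent handling flies is better spent searching.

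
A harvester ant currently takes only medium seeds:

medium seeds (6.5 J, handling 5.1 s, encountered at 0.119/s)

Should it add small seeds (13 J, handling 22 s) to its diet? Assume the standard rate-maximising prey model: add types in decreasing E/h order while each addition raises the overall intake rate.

Yes

Current rate: (0.119×6.5)/(1 + 0.119×5.1) = 0.4814 J/s.
Profitability of small seeds: 13/22 = 0.5909 J/s.
0.5909 > 0.4814, so adding small seeds raises the average — include it.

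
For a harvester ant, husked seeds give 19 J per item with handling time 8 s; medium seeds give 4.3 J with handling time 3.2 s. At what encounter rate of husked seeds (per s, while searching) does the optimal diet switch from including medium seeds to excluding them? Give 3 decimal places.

0.163 per s

At the threshold, the rate on husked seeds alone equals the profitability of medium seeds: λ·19/(1 + λ·8) = 4.3/3.2 = 1.344.
Rearranging, λ(19 − 1.344×8) = 1.344, so λ = 1.344/8.25 = 0.1629 per s.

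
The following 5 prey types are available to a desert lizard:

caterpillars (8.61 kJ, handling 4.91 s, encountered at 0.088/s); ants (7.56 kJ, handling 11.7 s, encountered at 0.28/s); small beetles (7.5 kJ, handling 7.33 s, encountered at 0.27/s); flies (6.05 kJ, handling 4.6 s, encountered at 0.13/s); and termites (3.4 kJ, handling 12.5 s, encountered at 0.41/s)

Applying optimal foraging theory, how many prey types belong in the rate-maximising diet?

Profitabilities (E/h, kJ/s): caterpillars 1.75, flies 1.32, small beetles 1.02, ants 0.646, termites 0.272. Add prey in this order while the next type's profitability exceeds the intake rate on those already taken.
Rate on top 1: 0.5291. flies: 1.32 > 0.5291 → include.
Rate on top 2: 0.7606. small beetles: 1.02 > 0.7606 → include.
Rate on top 3: 0.8903. ants: 0.646 < 0.8903 → exclude; stop.
Optimal diet: caterpillars, flies, small beetles — 3 of 5 types.

3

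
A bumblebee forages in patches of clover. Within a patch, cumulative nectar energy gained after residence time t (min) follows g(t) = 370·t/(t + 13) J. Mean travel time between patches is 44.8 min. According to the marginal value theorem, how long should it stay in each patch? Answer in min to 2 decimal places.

24.13 min

By the marginal value theorem, leave when the instantaneous gain rate g'(t) equals the habitat-wide average g(t)/(T + t).
g'(t) = 370·13/(t + 13)². Setting 370·13/(t+13)² = 370t/[(t+13)(44.8+t)] gives 13(44.8+t) = t(t+13), so t² = 13×44.8 = 582.4.
t* = √582.4 = 24.13 min.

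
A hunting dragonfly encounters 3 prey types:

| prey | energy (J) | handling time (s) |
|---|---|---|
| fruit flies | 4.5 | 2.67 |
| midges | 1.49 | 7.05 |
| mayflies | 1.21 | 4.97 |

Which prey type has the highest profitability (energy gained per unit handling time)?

fruit flies

In descending order of E/h:
fruit flies: 4.5/2.67 = 1.69 J/s
mayflies: 1.21/4.97 = 0.243 J/s
midges: 1.49/7.05 = 0.211 J/s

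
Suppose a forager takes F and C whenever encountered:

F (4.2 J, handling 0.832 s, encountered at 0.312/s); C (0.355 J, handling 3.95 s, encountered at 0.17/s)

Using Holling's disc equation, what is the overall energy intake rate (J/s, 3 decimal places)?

R = Σλ_iE_i / (1 + Σλ_ih_i)
Numerator: 0.312×4.2 + 0.17×0.355 = 1.371
Denominator: 1 + 0.312×0.832 + 0.17×3.95 = 1.931
R = 1.371/1.931 = 0.7098 J/s

0.710 J/s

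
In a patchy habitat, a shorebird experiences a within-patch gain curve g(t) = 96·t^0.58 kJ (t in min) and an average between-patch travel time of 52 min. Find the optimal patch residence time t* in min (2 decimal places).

Optimal t* satisfies g'(t*) = g(t*)/(T + t*).
g'(t) = 0.58·96·t^-0.42. Setting 0.58·96·t^-0.42 = 96·t^0.58/(52+t) gives 0.58(52+t) = t, so 0.42·t = 0.58×52.
t* = 0.58×52/0.42 = 71.81 min.

71.81 min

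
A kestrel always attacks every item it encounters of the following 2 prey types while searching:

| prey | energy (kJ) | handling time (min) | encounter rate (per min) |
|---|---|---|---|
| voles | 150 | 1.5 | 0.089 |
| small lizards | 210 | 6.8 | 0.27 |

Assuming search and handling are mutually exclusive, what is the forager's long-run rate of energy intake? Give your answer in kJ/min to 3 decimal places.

23.590 kJ/min

Energy encountered per unit search time: 0.089×150 + 0.27×210 = 70.05 kJ/min.
Handling time per unit search time: 0.089×1.5 + 0.27×6.8 = 1.97.
Rate = 70.05/(1 + 1.97) = 23.59 kJ/min.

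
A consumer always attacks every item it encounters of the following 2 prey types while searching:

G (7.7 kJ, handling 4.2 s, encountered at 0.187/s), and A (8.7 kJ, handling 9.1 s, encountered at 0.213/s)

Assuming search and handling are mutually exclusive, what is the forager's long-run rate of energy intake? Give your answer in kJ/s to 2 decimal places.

R = (0.187×7.7 + 0.213×8.7) / (1 + 0.187×4.2 + 0.213×9.1) = 3.293/3.724 = 0.8843 kJ/s.

0.88 kJ/s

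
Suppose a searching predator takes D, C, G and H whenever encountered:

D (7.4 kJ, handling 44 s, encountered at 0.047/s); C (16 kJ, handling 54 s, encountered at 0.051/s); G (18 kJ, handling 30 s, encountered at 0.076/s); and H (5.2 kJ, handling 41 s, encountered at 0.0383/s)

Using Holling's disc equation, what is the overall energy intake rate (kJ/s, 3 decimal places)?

0.282 kJ/s

R = (0.047×7.4 + 0.051×16 + 0.076×18 + 0.0383×5.2) / (1 + 0.047×44 + 0.051×54 + 0.076×30 + 0.0383×41) = 2.731/9.672 = 0.2823 kJ/s.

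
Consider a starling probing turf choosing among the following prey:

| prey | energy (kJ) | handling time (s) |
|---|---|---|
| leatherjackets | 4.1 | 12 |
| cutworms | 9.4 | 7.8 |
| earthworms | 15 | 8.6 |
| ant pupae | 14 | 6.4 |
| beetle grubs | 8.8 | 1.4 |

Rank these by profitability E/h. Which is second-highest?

ant pupae

Profitability E/h (kJ/s): leatherjackets = 4.1/12 = 0.342, cutworms = 9.4/7.8 = 1.21, earthworms = 15/8.6 = 1.74, ant pupae = 14/6.4 = 2.19, beetle grubs = 8.8/1.4 = 6.29.
Ranked: beetle grubs > ant pupae > earthworms > cutworms > leatherjackets.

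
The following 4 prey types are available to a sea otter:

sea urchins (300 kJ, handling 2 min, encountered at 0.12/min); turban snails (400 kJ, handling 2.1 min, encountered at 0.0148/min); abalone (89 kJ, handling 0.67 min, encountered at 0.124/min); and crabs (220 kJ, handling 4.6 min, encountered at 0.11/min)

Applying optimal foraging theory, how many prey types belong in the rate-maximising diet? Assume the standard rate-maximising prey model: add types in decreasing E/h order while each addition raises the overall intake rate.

4

Rank by E/h (kJ/min): turban snails 190, sea urchins 150, abalone 133, crabs 47.8. Include each in turn until the next type's E/h falls below the running intake rate.
Rate on top 1: 5.742. sea urchins: 150 > 5.742 → include.
Rate on top 2: 32.98. abalone: 133 > 32.98 → include.
Rate on top 3: 39.11. crabs: 47.8 > 39.11 → include.
Optimal diet: turban snails, sea urchins, abalone, crabs — 4 of 4 types.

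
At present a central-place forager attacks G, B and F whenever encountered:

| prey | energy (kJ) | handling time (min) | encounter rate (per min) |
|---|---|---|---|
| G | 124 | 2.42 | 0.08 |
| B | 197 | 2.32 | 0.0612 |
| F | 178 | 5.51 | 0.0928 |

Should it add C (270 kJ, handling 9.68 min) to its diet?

Yes

Current rate: (0.08×124 + 0.0612×197 + 0.0928×178)/(1 + 0.08×2.42 + 0.0612×2.32 + 0.0928×5.51) = 20.84 kJ/min.
Profitability of C: 270/9.68 = 27.89 kJ/min.
27.89 > 20.84, so adding C raises the average — include it.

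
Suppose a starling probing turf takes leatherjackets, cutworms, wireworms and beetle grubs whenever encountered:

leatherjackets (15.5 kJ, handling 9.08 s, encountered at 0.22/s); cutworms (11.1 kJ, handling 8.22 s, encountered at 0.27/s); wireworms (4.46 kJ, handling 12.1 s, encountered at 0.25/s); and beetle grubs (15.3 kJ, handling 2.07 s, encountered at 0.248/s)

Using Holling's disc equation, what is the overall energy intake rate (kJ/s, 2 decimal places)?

R = Σλ_iE_i / (1 + Σλ_ih_i)
Numerator: 0.22×15.5 + 0.27×11.1 + 0.25×4.46 + 0.248×15.3 = 11.32
Denominator: 1 + 0.22×9.08 + 0.27×8.22 + 0.25×12.1 + 0.248×2.07 = 8.755
R = 11.32/8.755 = 1.293 kJ/s

1.29 kJ/s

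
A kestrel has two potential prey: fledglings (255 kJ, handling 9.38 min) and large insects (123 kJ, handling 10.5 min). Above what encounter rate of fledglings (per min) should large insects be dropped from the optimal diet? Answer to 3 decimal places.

0.081 per min

The zero-one rule: include large insects iff E₂/h₂ > λE₁/(1+λh₁). Equality gives the switch point.
λE₁h₂ = E₂ + λE₂h₁ ⇒ λ = E₂/(E₁h₂ − E₂h₁) = 123/(2678 − 1154) = 0.08072 per min.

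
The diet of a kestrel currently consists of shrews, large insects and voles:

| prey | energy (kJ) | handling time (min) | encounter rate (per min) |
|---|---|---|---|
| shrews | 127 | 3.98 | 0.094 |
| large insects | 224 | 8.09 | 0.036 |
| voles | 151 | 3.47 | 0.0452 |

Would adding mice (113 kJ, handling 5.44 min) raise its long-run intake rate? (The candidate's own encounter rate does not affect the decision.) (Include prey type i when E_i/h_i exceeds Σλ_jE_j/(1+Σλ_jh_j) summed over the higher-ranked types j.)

On shrews, large insects and voles alone, R = ΣλE/(1+Σλh) = 26.83/1.822 = 14.72 kJ/min.
Profitability of mice: 113/5.44 = 20.77 kJ/min.
20.77 > 14.72, so adding mice raises the average — include it.

Yes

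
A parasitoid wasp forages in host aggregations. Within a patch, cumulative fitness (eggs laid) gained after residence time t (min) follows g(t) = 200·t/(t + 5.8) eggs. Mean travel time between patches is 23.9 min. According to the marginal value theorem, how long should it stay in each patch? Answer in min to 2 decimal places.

11.77 min

Maximise g(t)/(T+t): set derivative to zero → g'(t)(T+t) = g(t).
g'(t) = 200·5.8/(t + 5.8)². Setting 200·5.8/(t+5.8)² = 200t/[(t+5.8)(23.9+t)] gives 5.8(23.9+t) = t(t+5.8), so t² = 5.8×23.9 = 138.6.
t* = √138.6 = 11.77 min.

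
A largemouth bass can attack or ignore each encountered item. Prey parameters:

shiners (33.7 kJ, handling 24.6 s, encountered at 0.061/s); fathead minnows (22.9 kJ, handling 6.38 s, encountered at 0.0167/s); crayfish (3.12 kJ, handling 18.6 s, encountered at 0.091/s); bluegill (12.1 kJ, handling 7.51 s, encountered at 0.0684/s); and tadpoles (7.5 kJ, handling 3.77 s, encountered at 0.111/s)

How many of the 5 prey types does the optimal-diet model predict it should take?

4

Rank by E/h (kJ/s): fathead minnows 3.59, tadpoles 1.99, bluegill 1.61, shiners 1.37, crayfish 0.168. Include each in turn until the next type's E/h falls below the running intake rate.
Rate on top 1: 0.3456. tadpoles: 1.99 > 0.3456 → include.
Rate on top 2: 0.7967. bluegill: 1.61 > 0.7967 → include.
Rate on top 3: 1.002. shiners: 1.37 > 1.002 → include.
Rate on top 4: 1.158. crayfish: 0.168 < 1.158 → exclude; stop.
Optimal diet: fathead minnows, tadpoles, bluegill, shiners — 4 of 5 types.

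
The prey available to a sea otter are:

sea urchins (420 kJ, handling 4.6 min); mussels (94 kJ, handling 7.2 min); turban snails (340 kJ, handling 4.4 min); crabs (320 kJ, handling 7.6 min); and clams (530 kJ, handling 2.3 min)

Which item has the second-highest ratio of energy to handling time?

Profitability E/h (kJ/min): sea urchins = 420/4.6 = 91.3, mussels = 94/7.2 = 13.1, turban snails = 340/4.4 = 77.3, crabs = 320/7.6 = 42.1, clams = 530/2.3 = 230.
Ranked: clams > sea urchins > turban snails > crabs > mussels.

sea urchins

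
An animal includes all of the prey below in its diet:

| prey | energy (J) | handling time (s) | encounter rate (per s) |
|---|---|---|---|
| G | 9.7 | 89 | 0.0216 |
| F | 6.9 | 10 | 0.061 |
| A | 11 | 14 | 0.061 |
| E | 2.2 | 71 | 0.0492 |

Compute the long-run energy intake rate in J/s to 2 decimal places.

R = Σλ_iE_i / (1 + Σλ_ih_i)
Numerator: 0.0216×9.7 + 0.061×6.9 + 0.061×11 + 0.0492×2.2 = 1.41
Denominator: 1 + 0.0216×89 + 0.061×10 + 0.061×14 + 0.0492×71 = 7.88
R = 1.41/7.88 = 0.1789 J/s

0.18 J/s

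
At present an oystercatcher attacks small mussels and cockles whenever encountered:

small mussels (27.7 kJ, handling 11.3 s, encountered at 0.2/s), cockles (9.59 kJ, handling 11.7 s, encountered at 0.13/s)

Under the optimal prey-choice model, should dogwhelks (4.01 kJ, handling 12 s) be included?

On small mussels and cockles alone, R = ΣλE/(1+Σλh) = 6.787/4.781 = 1.42 kJ/s.
Profitability of dogwhelks: 4.01/12 = 0.3342 kJ/s.
0.3342 < 1.42, so adding dogwhelks would lower the average — exclude it.

No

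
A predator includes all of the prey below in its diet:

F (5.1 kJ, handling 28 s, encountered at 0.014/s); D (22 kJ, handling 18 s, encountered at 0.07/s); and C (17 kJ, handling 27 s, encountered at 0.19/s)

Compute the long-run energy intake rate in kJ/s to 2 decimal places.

0.62 kJ/s

R = (0.014×5.1 + 0.07×22 + 0.19×17) / (1 + 0.014×28 + 0.07×18 + 0.19×27) = 4.841/7.782 = 0.6221 kJ/s.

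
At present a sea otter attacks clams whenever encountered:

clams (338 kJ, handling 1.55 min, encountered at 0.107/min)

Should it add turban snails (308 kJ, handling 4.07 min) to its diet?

Yes

Intake rate on the current diet: R = (0.107×338) / (1 + 0.107×1.55) = 36.17/1.166 = 31.02 kJ/min.
Profitability of turban snails: 308/4.07 = 75.68 kJ/min.
75.68 > 31.02, so adding turban snails raises the average — include it.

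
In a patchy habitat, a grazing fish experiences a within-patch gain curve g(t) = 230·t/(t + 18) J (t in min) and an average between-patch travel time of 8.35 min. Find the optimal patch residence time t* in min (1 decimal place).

By the marginal value theorem, leave when the instantaneous gain rate g'(t) equals the habitat-wide average g(t)/(T + t).
g'(t) = 230·18/(t + 18)². Setting 230·18/(t+18)² = 230t/[(t+18)(8.35+t)] gives 18(8.35+t) = t(t+18), so t² = 18×8.35 = 150.3.
t* = √150.3 = 12.26 min.

12.3 min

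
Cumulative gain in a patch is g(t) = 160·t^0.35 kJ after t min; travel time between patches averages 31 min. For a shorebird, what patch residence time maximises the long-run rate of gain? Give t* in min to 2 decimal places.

16.69 min

Optimal t* satisfies g'(t*) = g(t*)/(T + t*).
g'(t) = 0.35·160·t^-0.65. Setting 0.35·160·t^-0.65 = 160·t^0.35/(31+t) gives 0.35(31+t) = t, so 0.65·t = 0.35×31.
t* = 0.35×31/0.65 = 16.69 min.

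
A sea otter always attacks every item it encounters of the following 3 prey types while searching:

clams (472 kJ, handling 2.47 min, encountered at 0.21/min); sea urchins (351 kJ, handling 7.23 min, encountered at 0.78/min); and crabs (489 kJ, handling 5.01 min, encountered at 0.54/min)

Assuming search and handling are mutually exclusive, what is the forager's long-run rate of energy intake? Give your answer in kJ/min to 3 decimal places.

64.577 kJ/min

Energy encountered per unit search time: 0.21×472 + 0.78×351 + 0.54×489 = 637 kJ/min.
Handling time per unit search time: 0.21×2.47 + 0.78×7.23 + 0.54×5.01 = 8.864.
Rate = 637/(1 + 8.864) = 64.58 kJ/min.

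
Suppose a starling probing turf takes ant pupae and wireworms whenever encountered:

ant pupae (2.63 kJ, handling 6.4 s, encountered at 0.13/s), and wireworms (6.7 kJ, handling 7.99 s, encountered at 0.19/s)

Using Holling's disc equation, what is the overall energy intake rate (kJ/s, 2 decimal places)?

0.48 kJ/s

R = Σλ_iE_i / (1 + Σλ_ih_i)
Numerator: 0.13×2.63 + 0.19×6.7 = 1.615
Denominator: 1 + 0.13×6.4 + 0.19×7.99 = 3.35
R = 1.615/3.35 = 0.482 kJ/s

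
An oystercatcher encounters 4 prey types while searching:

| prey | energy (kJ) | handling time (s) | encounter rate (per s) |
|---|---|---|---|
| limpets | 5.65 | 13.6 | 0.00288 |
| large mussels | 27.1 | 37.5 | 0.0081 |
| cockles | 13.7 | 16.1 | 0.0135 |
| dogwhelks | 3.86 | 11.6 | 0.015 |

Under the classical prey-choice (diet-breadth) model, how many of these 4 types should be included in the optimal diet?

4

Profitabilities (E/h, kJ/s): cockles 0.851, large mussels 0.723, limpets 0.415, dogwhelks 0.333. Add prey in this order while the next type's profitability exceeds the intake rate on those already taken.
Rate on top 1: 0.1519. large mussels: 0.723 > 0.1519 → include.
Rate on top 2: 0.2659. limpets: 0.415 > 0.2659 → include.
Rate on top 3: 0.2697. dogwhelks: 0.333 > 0.2697 → include.
Optimal diet: cockles, large mussels, limpets, dogwhelks — 4 of 4 types.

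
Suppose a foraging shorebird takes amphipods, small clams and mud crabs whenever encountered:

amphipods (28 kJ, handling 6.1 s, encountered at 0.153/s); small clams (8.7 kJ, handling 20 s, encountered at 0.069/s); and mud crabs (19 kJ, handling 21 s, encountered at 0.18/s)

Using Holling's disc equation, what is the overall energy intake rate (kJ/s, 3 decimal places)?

1.171 kJ/s

R = Σλ_iE_i / (1 + Σλ_ih_i)
Numerator: 0.153×28 + 0.069×8.7 + 0.18×19 = 8.304
Denominator: 1 + 0.153×6.1 + 0.069×20 + 0.18×21 = 7.093
R = 8.304/7.093 = 1.171 kJ/s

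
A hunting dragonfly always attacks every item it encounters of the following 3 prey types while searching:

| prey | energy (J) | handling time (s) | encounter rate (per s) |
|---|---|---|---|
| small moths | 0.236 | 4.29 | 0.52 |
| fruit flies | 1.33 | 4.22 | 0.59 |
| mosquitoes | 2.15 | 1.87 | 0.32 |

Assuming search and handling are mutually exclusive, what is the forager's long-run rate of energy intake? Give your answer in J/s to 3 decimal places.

Energy encountered per unit search time: 0.52×0.236 + 0.59×1.33 + 0.32×2.15 = 1.595 J/s.
Handling time per unit search time: 0.52×4.29 + 0.59×4.22 + 0.32×1.87 = 5.319.
Rate = 1.595/(1 + 5.319) = 0.2525 J/s.

0.252 J/s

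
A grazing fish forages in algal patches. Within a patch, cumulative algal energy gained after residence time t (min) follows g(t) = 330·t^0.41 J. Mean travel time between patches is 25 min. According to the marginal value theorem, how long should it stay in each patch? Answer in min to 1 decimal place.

Optimal t* satisfies g'(t*) = g(t*)/(T + t*).
g'(t) = 0.41·330·t^-0.59. Setting 0.41·330·t^-0.59 = 330·t^0.41/(25+t) gives 0.41(25+t) = t, so 0.59·t = 0.41×25.
t* = 0.41×25/0.59 = 17.37 min.

17.4 min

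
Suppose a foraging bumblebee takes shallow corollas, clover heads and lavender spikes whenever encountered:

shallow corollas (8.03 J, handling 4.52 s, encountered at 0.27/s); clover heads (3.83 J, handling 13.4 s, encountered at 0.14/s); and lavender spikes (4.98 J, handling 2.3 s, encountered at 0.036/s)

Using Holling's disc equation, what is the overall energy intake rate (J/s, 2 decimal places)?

R = Σλ_iE_i / (1 + Σλ_ih_i)
Numerator: 0.27×8.03 + 0.14×3.83 + 0.036×4.98 = 2.884
Denominator: 1 + 0.27×4.52 + 0.14×13.4 + 0.036×2.3 = 4.179
R = 2.884/4.179 = 0.69 J/s

0.69 J/s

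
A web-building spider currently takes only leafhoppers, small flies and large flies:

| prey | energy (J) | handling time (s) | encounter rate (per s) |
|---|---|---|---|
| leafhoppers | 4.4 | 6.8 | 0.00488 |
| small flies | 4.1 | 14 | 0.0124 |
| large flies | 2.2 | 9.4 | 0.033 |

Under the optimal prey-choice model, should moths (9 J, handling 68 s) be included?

Current rate: (0.00488×4.4 + 0.0124×4.1 + 0.033×2.2)/(1 + 0.00488×6.8 + 0.0124×14 + 0.033×9.4) = 0.09553 J/s.
moths: E/h = 9/68 = 0.1324 J/s.
Since 0.1324 > R, including moths increases the long-run rate.

Yes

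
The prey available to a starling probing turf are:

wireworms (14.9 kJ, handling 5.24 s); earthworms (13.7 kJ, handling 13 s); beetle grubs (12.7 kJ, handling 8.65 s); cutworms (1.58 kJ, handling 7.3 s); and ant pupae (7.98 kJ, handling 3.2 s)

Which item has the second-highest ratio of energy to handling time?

ant pupae

Profitability E/h (kJ/s): wireworms = 14.9/5.24 = 2.84, earthworms = 13.7/13 = 1.05, beetle grubs = 12.7/8.65 = 1.47, cutworms = 1.58/7.3 = 0.216, ant pupae = 7.98/3.2 = 2.49.
Ranked: wireworms > ant pupae > beetle grubs > earthworms > cutworms.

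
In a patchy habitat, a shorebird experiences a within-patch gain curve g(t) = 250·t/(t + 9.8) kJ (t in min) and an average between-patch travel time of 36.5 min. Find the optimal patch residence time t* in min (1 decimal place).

18.9 min

Optimal t* satisfies g'(t*) = g(t*)/(T + t*).
g'(t) = 250·9.8/(t + 9.8)². Setting 250·9.8/(t+9.8)² = 250t/[(t+9.8)(36.5+t)] gives 9.8(36.5+t) = t(t+9.8), so t² = 9.8×36.5 = 357.7.
t* = √357.7 = 18.91 min.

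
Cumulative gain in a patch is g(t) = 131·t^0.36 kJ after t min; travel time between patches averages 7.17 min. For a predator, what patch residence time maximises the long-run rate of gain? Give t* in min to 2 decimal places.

By the marginal value theorem, leave when the instantaneous gain rate g'(t) equals the habitat-wide average g(t)/(T + t).
g'(t) = 0.36·131·t^-0.64. Setting 0.36·131·t^-0.64 = 131·t^0.36/(7.17+t) gives 0.36(7.17+t) = t, so 0.64·t = 0.36×7.17.
t* = 0.36×7.17/0.64 = 4.033 min.

4.03 min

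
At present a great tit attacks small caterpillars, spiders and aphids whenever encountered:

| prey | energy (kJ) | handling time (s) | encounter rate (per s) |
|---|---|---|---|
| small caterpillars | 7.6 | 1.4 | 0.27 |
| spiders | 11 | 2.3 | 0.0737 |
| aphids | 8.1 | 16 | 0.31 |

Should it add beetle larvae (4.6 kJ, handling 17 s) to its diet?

Current rate: (0.27×7.6 + 0.0737×11 + 0.31×8.1)/(1 + 0.27×1.4 + 0.0737×2.3 + 0.31×16) = 0.8258 kJ/s.
Profitability of beetle larvae: 4.6/17 = 0.2706 kJ/s.
Since 0.2706 < R, time spent handling beetle larvae is better spent searching.

No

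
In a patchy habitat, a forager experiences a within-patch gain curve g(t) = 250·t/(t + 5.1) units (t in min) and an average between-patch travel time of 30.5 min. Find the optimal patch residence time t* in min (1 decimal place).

Maximise g(t)/(T+t): set derivative to zero → g'(t)(T+t) = g(t).
g'(t) = 250·5.1/(t + 5.1)². Setting 250·5.1/(t+5.1)² = 250t/[(t+5.1)(30.5+t)] gives 5.1(30.5+t) = t(t+5.1), so t² = 5.1×30.5 = 155.5.
t* = √155.5 = 12.47 min.

12.5 min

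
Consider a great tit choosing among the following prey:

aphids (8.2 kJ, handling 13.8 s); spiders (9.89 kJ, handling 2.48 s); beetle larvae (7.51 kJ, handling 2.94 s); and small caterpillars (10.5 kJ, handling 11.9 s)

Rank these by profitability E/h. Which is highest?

spiders

In descending order of E/h:
spiders: 9.89/2.48 = 3.99 kJ/s
beetle larvae: 7.51/2.94 = 2.55 kJ/s
small caterpillars: 10.5/11.9 = 0.882 kJ/s
aphids: 8.2/13.8 = 0.594 kJ/s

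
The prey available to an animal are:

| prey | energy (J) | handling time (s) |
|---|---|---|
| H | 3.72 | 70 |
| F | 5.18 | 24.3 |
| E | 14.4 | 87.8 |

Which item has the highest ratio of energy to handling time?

F

Profitability E/h (J/s): H = 3.72/70 = 0.0531, F = 5.18/24.3 = 0.213, E = 14.4/87.8 = 0.164.
Ranked: F > E > H.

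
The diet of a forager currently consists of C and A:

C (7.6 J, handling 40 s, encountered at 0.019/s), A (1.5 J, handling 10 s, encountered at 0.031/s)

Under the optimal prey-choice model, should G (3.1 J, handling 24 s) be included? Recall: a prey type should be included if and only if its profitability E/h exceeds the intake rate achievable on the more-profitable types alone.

Yes

On C and A alone, R = ΣλE/(1+Σλh) = 0.1909/2.07 = 0.09222 J/s.
Profitability of G: 3.1/24 = 0.1292 J/s.
Since 0.1292 > R, including G increases the long-run rate.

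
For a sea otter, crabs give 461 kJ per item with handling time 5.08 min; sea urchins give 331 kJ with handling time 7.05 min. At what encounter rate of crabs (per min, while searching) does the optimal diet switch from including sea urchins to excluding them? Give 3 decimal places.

0.211 per min

At the threshold, the rate on crabs alone equals the profitability of sea urchins: λ·461/(1 + λ·5.08) = 331/7.05 = 46.95.
Rearranging, λ(461 − 46.95×5.08) = 46.95, so λ = 46.95/222.5 = 0.211 per min.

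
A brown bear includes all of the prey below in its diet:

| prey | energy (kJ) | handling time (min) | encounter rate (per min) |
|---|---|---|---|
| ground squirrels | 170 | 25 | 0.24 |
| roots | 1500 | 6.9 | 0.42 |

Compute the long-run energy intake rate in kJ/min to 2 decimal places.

R = (0.24×170 + 0.42×1500) / (1 + 0.24×25 + 0.42×6.9) = 670.8/9.898 = 67.77 kJ/min.

67.77 kJ/min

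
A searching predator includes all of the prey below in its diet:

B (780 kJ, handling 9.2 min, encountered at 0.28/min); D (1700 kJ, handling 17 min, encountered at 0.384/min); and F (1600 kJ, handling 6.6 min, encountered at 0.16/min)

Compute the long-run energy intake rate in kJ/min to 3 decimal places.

101.004 kJ/min

R = (0.28×780 + 0.384×1700 + 0.16×1600) / (1 + 0.28×9.2 + 0.384×17 + 0.16×6.6) = 1127/11.16 = 101 kJ/min.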